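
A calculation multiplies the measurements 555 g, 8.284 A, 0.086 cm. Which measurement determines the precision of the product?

555 g → 3 s.f.; 8.284 A → 4 s.f.; 0.086 cm → 2 s.f.
The fewest is 2 significant figures, from 0.086 cm.

0.086 cm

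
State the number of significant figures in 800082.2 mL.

7

800082.2: zeros between nonzero digits are significant.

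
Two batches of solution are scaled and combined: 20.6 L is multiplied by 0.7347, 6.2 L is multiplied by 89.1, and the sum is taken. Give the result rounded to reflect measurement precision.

5.7 × 10² L

20.6 × 0.7347 = 15.13482 → 15.1 L (3 s.f., last digit at the 10^-1 place).
6.2 × 89.1 = 552.42 → 5.5 × 10² L (2 s.f., last digit at the 10^1 place).
Sum: 567.55482 L; keep the coarser place, 10^1.
Result: 5.7 × 10² L.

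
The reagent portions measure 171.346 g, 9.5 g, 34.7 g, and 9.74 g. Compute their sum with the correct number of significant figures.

171.346 g + 9.5 g + 34.7 g + 9.74 g = 225.286 g.
Addition/subtraction keeps the fewest decimal places: 171.346 → 3 decimal places, 9.5 → 1 decimal place, 34.7 → 1 decimal place, 9.74 → 2 decimal places; limit is 1.
Rounded to 1 decimal place: 2.253 × 10^2 g.

2.253 × 10^2 g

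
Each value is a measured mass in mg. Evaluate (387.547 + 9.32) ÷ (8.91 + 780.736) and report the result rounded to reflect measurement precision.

387.547 + 9.32 = 396.867, limited to 2 d.p. → 5 s.f.; 8.91 + 780.736 = 789.646, limited to 2 d.p. → 5 s.f.
Carrying full precision, 396.867 ÷ 789.646 = 0.502588501683…; keep min(5, 5) = 5 s.f.
Rounded to 5 significant figures: 0.50259.

0.50259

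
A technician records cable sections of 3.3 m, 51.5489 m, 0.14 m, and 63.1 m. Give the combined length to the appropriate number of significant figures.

3.3 m + 51.5489 m + 0.14 m + 63.1 m = 118.0889 m.
Addition/subtraction keeps the fewest decimal places: 3.3 → 1 decimal place, 51.5489 → 4 decimal places, 0.14 → 2 decimal places, 63.1 → 1 decimal place; limit is 1.
Rounded to 1 decimal place: 118.1 m.

118.1 m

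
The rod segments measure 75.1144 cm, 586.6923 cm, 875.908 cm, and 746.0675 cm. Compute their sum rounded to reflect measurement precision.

75.1144 cm + 586.6923 cm + 875.908 cm + 746.0675 cm = 2283.7822 cm.
Addition/subtraction keeps the fewest decimal places: 75.1144 → 4 decimal places, 586.6923 → 4 decimal places, 875.908 → 3 decimal places, 746.0675 → 4 decimal places; limit is 3.
Rounded to 3 decimal places: 2.283782 × 10^3 cm.

2.283782 × 10^3 cm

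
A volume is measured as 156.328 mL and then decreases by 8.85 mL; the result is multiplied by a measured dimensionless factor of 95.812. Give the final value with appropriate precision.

1.4130 × 10^4 mL

156.328 mL − 8.85 mL = 147.478 mL; the difference is limited to 2 decimal places (5 s.f.).
Carrying full precision, 147.478 × 95.812 = 14130.162136 mL; 95.812 has 5 s.f., so the result keeps min(5, 5) = 5 s.f.
Rounded to 5 significant figures: 1.4130 × 10^4 mL.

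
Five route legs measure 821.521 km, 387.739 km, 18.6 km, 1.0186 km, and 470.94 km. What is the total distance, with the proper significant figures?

821.521 km + 387.739 km + 18.6 km + 1.0186 km + 470.94 km = 1699.8186 km.
Addition/subtraction keeps the fewest decimal places: 821.521 → 3 decimal places, 387.739 → 3 decimal places, 18.6 → 1 decimal place, 1.0186 → 4 decimal places, 470.94 → 2 decimal places; limit is 1.
Rounded to 1 decimal place: 1699.8 km.

1699.8 km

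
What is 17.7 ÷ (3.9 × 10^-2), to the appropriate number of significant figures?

4.5 × 10^2

17.7 ÷ (3.9 × 10^-2) = 453.846153846…
Multiplication/division keeps the fewest significant figures: 17.7 → 3 s.f., 3.9 × 10^-2 → 2 s.f.; limit is 2.
Rounded to 2 significant figures: 4.5 × 10^2.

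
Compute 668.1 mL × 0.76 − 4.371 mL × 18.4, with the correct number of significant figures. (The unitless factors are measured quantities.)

4.3 × 10^2 mL

668.1 × 0.76 = 507.756 → 5.1 × 10^2 mL (2 s.f., last digit at the 10^1 place).
4.371 × 18.4 = 80.4264 → 80.4 mL (3 s.f., last digit at the 10^-1 place).
Difference: 427.3296 mL; keep the coarser place, 10^1.
Result: 4.3 × 10^2 mL.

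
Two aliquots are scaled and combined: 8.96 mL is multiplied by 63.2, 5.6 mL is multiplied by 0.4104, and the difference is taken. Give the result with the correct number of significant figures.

564 mL

8.96 × 63.2 = 566.272 → 566 mL (3 s.f., last digit at the 10^0 place).
5.6 × 0.4104 = 2.29824 → 2.3 mL (2 s.f., last digit at the 10^-1 place).
Difference: 563.97376 mL; keep the coarser place, 10^0.
Result: 564 mL.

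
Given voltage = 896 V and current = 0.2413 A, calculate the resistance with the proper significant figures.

3.71 × 10^3 Ω

resistance = 896 V ÷ 0.2413 A = 3713.22005802… Ω.
896 has 3 significant figures; 0.2413 has 4.
Division/multiplication keeps the fewest: 3 significant figures.
Rounded: 3.71 × 10^3 Ω.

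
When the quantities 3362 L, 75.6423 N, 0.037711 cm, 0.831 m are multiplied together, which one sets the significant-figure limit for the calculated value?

3362 L → 4 s.f.; 75.6423 N → 6 s.f.; 0.037711 cm → 5 s.f.; 0.831 m → 3 s.f.
The fewest is 3 significant figures, from 0.831 m.

0.831 m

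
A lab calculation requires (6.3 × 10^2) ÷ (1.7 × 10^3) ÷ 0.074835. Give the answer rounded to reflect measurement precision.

(6.3 × 10^2) ÷ (1.7 × 10^3) ÷ 0.074835 = 4.95207102685…
Multiplication/division keeps the fewest significant figures: 6.3 × 10^2 → 2 s.f., 1.7 × 10^3 → 2 s.f., 0.074835 → 5 s.f.; limit is 2.
Rounded to 2 significant figures: 5.0.

5.0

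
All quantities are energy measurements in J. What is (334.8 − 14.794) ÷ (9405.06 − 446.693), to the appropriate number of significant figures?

334.8 − 14.794 = 320.006, limited to 1 d.p. → 4 s.f.; 9405.06 − 446.693 = 8958.367, limited to 2 d.p. → 6 s.f.
Carrying full precision, 320.006 ÷ 8958.367 = 0.0357214657537…; keep min(4, 6) = 4 s.f.
Rounded to 4 significant figures: 0.03572.

0.03572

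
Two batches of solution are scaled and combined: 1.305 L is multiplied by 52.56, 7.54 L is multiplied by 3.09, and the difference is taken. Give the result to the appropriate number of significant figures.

45.3 L

1.305 × 52.56 = 68.5908 → 68.59 L (4 s.f., last digit at the 10^-2 place).
7.54 × 3.09 = 23.2986 → 23.3 L (3 s.f., last digit at the 10^-1 place).
Difference: 45.2922 L; keep the coarser place, 10^-1.
Result: 45.3 L.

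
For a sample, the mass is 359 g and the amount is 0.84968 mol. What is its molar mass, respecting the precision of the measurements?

molar mass = 359 g ÷ 0.84968 mol = 422.512004519… g/mol.
359 has 3 significant figures; 0.84968 has 5.
Division/multiplication keeps the fewest: 3 significant figures.
Rounded: 423 g/mol.

423 g/mol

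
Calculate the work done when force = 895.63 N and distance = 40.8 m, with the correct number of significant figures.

3.65 × 10⁴ J

work done = 895.63 N × 40.8 m = 36541.704 J.
895.63 has 5 significant figures; 40.8 has 3.
Division/multiplication keeps the fewest: 3 significant figures.
Rounded: 3.65 × 10⁴ J.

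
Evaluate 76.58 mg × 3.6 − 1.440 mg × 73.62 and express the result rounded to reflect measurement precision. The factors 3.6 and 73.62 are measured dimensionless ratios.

1.7 × 10^2 mg

76.58 × 3.6 = 275.688 → 2.8 × 10^2 mg (2 s.f., last digit at the 10^1 place).
1.440 × 73.62 = 106.0128 → 106.0 mg (4 s.f., last digit at the 10^-1 place).
Difference: 169.6752 mg; keep the coarser place, 10^1.
Result: 1.7 × 10^2 mg.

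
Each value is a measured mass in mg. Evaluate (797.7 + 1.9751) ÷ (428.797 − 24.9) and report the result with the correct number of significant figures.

1.980

797.7 + 1.9751 = 799.6751, limited to 1 d.p. → 4 s.f.; 428.797 − 24.9 = 403.897, limited to 1 d.p. → 4 s.f.
Carrying full precision, 799.6751 ÷ 403.897 = 1.97989858801…; keep min(4, 4) = 4 s.f.
Rounded to 4 significant figures: 1.980.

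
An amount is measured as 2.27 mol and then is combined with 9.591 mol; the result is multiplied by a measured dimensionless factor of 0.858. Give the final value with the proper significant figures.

2.27 mol + 9.591 mol = 11.861 mol; the sum is limited to 2 decimal places (4 s.f.).
Carrying full precision, 11.861 × 0.858 = 10.176738 mol; 0.858 has 3 s.f., so the result keeps min(4, 3) = 3 s.f.
Rounded to 3 significant figures: 10.2 mol.

10.2 mol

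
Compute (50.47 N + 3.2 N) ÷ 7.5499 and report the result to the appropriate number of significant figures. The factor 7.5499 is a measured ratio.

7.11 N

50.47 N + 3.2 N = 53.67 N; the sum is limited to 1 decimal place (3 s.f.).
Carrying full precision, 53.67 ÷ 7.5499 = 7.10870342654… N; 7.5499 has 5 s.f., so the result keeps min(3, 5) = 3 s.f.
Rounded to 3 significant figures: 7.11 N.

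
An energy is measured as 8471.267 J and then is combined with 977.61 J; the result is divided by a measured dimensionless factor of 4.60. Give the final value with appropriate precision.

8471.267 J + 977.61 J = 9448.877 J; the sum is limited to 2 decimal places (6 s.f.).
Carrying full precision, 9448.877 ÷ 4.60 = 2054.10369565… J; 4.60 has 3 s.f., so the result keeps min(6, 3) = 3 s.f.
Rounded to 3 significant figures: 2.05 × 10³ J.

2.05 × 10³ J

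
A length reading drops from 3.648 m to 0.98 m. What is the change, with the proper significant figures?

2.67 m

3.648 m − 0.98 m = 2.668 m.
Addition/subtraction keeps the fewest decimal places: 3.648 → 3 decimal places, 0.98 → 2 decimal places; limit is 2.
Rounded to 2 decimal places: 2.67 m.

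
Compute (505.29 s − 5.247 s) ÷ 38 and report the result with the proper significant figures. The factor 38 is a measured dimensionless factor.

13 s

505.29 s − 5.247 s = 500.043 s; the difference is limited to 2 decimal places (5 s.f.).
Carrying full precision, 500.043 ÷ 38 = 13.1590263158… s; 38 has 2 s.f., so the result keeps min(5, 2) = 2 s.f.
Rounded to 2 significant figures: 13 s.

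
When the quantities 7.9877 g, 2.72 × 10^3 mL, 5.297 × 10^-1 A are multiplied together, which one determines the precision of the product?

2.72 × 10^3 mL

7.9877 g → 5 s.f.; 2.72 × 10^3 mL → 3 s.f.; 5.297 × 10^-1 A → 4 s.f.
The fewest is 3 significant figures, from 2.72 × 10^3 mL.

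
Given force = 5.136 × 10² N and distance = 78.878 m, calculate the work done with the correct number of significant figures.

4.051 × 10⁴ J

work done = 5.136 × 10² N × 78.878 m = 40511.7408 J.
5.136 × 10² has 4 significant figures; 78.878 has 5.
Division/multiplication keeps the fewest: 4 significant figures.
Rounded: 4.051 × 10⁴ J.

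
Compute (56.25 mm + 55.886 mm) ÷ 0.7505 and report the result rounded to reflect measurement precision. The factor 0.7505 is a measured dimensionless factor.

56.25 mm + 55.886 mm = 112.136 mm; the sum is limited to 2 decimal places (5 s.f.).
Carrying full precision, 112.136 ÷ 0.7505 = 149.415056629… mm; 0.7505 has 4 s.f., so the result keeps min(5, 4) = 4 s.f.
Rounded to 4 significant figures: 149.4 mm.

149.4 mm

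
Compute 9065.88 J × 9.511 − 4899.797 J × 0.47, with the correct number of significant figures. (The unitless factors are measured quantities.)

8.39 × 10^4 J

9065.88 × 9.511 = 86225.58468 → 8.623 × 10^4 J (4 s.f., last digit at the 10^1 place).
4899.797 × 0.47 = 2302.90459 → 2.3 × 10^3 J (2 s.f., last digit at the 10^2 place).
Difference: 83922.68009 J; keep the coarser place, 10^2.
Result: 8.39 × 10^4 J.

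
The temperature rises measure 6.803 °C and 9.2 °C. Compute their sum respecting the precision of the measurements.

6.803 °C + 9.2 °C = 16.003 °C.
Addition/subtraction keeps the fewest decimal places: 6.803 → 3 decimal places, 9.2 → 1 decimal place; limit is 1.
Rounded to 1 decimal place: 16.0 °C.

16.0 °C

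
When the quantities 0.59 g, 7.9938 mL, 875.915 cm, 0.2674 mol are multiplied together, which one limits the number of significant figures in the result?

0.59 g → 2 s.f.; 7.9938 mL → 5 s.f.; 875.915 cm → 6 s.f.; 0.2674 mol → 4 s.f.
The fewest is 2 significant figures, from 0.59 g.

0.59 g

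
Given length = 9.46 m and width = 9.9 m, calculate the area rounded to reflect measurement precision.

area = 9.46 m × 9.9 m = 93.654 m².
9.46 has 3 significant figures; 9.9 has 2.
Division/multiplication keeps the fewest: 2 significant figures.
Rounded: 94 m².

94 m²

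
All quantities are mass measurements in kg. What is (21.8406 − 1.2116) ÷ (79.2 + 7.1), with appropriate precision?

21.8406 − 1.2116 = 20.6290, limited to 4 d.p. → 6 s.f.; 79.2 + 7.1 = 86.3, limited to 1 d.p. → 3 s.f.
Carrying full precision, 20.6290 ÷ 86.3 = 0.239038238702…; keep min(6, 3) = 3 s.f.
Rounded to 3 significant figures: 0.239.

0.239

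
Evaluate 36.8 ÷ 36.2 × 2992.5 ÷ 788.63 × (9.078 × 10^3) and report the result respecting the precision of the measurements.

3.50 × 10^4

36.8 ÷ 36.2 × 2992.5 ÷ 788.63 × (9.078 × 10^3) = 35017.9156062…
Multiplication/division keeps the fewest significant figures: 36.8 → 3 s.f., 36.2 → 3 s.f., 2992.5 → 5 s.f., 788.63 → 5 s.f., 9.078 × 10^3 → 4 s.f.; limit is 3.
Rounded to 3 significant figures: 3.50 × 10^4.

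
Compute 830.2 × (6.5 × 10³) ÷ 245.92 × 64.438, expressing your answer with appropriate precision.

830.2 × (6.5 × 10³) ÷ 245.92 × 64.438 = 1413983.32547…
Multiplication/division keeps the fewest significant figures: 830.2 → 4 s.f., 6.5 × 10³ → 2 s.f., 245.92 → 5 s.f., 64.438 → 5 s.f.; limit is 2.
Rounded to 2 significant figures: 1.4 × 10⁶.

1.4 × 10⁶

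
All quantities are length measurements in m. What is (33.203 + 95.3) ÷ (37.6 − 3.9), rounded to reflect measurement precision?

33.203 + 95.3 = 128.503, limited to 1 d.p. → 4 s.f.; 37.6 − 3.9 = 33.7, limited to 1 d.p. → 3 s.f.
Carrying full precision, 128.503 ÷ 33.7 = 3.81314540059…; keep min(4, 3) = 3 s.f.
Rounded to 3 significant figures: 3.81.

3.81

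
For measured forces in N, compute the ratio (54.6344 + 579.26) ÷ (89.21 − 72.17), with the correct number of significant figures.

54.6344 + 579.26 = 633.8944, limited to 2 d.p. → 5 s.f.; 89.21 − 72.17 = 17.04, limited to 2 d.p. → 4 s.f.
Carrying full precision, 633.8944 ÷ 17.04 = 37.2003755869…; keep min(5, 4) = 4 s.f.
Rounded to 4 significant figures: 37.20.

37.20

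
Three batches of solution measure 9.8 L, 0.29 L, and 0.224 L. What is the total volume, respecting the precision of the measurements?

9.8 L + 0.29 L + 0.224 L = 10.314 L.
Addition/subtraction keeps the fewest decimal places: 9.8 → 1 decimal place, 0.29 → 2 decimal places, 0.224 → 3 decimal places; limit is 1.
Rounded to 1 decimal place: 10.3 L.

10.3 L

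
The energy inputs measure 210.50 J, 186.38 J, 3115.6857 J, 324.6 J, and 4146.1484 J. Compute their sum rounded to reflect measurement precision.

210.50 J + 186.38 J + 3115.6857 J + 324.6 J + 4146.1484 J = 7983.3141 J.
Addition/subtraction keeps the fewest decimal places: 210.50 → 2 decimal places, 186.38 → 2 decimal places, 3115.6857 → 4 decimal places, 324.6 → 1 decimal place, 4146.1484 → 4 decimal places; limit is 1.
Rounded to 1 decimal place: 7983.3 J.

7983.3 J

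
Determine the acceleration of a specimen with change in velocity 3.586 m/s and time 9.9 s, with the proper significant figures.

acceleration = 3.586 m/s ÷ 9.9 s = 0.362222222222… m/s².
3.586 has 4 significant figures; 9.9 has 2.
Division/multiplication keeps the fewest: 2 significant figures.
Rounded: 0.36 m/s².

0.36 m/s²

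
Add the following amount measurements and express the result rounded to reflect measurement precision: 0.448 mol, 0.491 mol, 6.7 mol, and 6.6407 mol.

0.448 mol + 0.491 mol + 6.7 mol + 6.6407 mol = 14.2797 mol.
Addition/subtraction keeps the fewest decimal places: 0.448 → 3 decimal places, 0.491 → 3 decimal places, 6.7 → 1 decimal place, 6.6407 → 4 decimal places; limit is 1.
Rounded to 1 decimal place: 14.3 mol.

14.3 mol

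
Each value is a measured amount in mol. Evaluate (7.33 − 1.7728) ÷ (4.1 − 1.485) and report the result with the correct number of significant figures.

2.1

7.33 − 1.7728 = 5.5572, limited to 2 d.p. → 3 s.f.; 4.1 − 1.485 = 2.615, limited to 1 d.p. → 2 s.f.
Carrying full precision, 5.5572 ÷ 2.615 = 2.12512428298…; keep min(3, 2) = 2 s.f.
Rounded to 2 significant figures: 2.1.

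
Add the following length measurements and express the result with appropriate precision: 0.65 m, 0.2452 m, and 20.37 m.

21.27 m

0.65 m + 0.2452 m + 20.37 m = 21.2652 m.
Addition/subtraction keeps the fewest decimal places: 0.65 → 2 decimal places, 0.2452 → 4 decimal places, 20.37 → 2 decimal places; limit is 2.
Rounded to 2 decimal places: 21.27 m.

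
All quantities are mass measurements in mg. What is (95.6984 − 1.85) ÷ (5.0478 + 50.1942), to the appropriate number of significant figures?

95.6984 − 1.85 = 93.8484, limited to 2 d.p. → 4 s.f.; 5.0478 + 50.1942 = 55.2420, limited to 4 d.p. → 6 s.f.
Carrying full precision, 93.8484 ÷ 55.2420 = 1.69885956338…; keep min(4, 6) = 4 s.f.
Rounded to 4 significant figures: 1.699.

1.699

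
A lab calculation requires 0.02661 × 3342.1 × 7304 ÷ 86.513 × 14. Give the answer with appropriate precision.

0.02661 × 3342.1 × 7304 ÷ 86.513 × 14 = 105116.705951…
Multiplication/division keeps the fewest significant figures: 0.02661 → 4 s.f., 3342.1 → 5 s.f., 7304 → 4 s.f., 86.513 → 5 s.f., 14 → 2 s.f.; limit is 2.
Rounded to 2 significant figures: 1.1 × 10^5.

1.1 × 10^5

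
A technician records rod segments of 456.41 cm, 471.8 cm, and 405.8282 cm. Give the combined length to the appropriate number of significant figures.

456.41 cm + 471.8 cm + 405.8282 cm = 1334.0382 cm.
Addition/subtraction keeps the fewest decimal places: 456.41 → 2 decimal places, 471.8 → 1 decimal place, 405.8282 → 4 decimal places; limit is 1.
Rounded to 1 decimal place: 1334.0 cm.

1334.0 cm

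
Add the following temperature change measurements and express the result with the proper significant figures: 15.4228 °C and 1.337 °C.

15.4228 °C + 1.337 °C = 16.7598 °C.
Addition/subtraction keeps the fewest decimal places: 15.4228 → 4 decimal places, 1.337 → 3 decimal places; limit is 3.
Rounded to 3 decimal places: 16.760 °C.

16.760 °C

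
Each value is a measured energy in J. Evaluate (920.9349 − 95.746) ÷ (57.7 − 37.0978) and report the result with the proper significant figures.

40.1

920.9349 − 95.746 = 825.1889, limited to 3 d.p. → 6 s.f.; 57.7 − 37.0978 = 20.6022, limited to 1 d.p. → 3 s.f.
Carrying full precision, 825.1889 ÷ 20.6022 = 40.0534360408…; keep min(6, 3) = 3 s.f.
Rounded to 3 significant figures: 40.1.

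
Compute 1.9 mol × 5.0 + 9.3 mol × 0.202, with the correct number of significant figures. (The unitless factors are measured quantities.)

1.9 × 5.0 = 9.5 → 9.5 mol (2 s.f., last digit at the 10^-1 place).
9.3 × 0.202 = 1.8786 → 1.9 mol (2 s.f., last digit at the 10^-1 place).
Sum: 11.3786 mol; keep the coarser place, 10^-1.
Result: 11.4 mol.

11.4 mol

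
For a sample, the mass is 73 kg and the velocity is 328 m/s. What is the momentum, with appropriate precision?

2.4 × 10^4 kg·m/s

momentum = 73 kg × 328 m/s = 23944 kg·m/s.
73 has 2 significant figures; 328 has 3.
Division/multiplication keeps the fewest: 2 significant figures.
Rounded: 2.4 × 10^4 kg·m/s.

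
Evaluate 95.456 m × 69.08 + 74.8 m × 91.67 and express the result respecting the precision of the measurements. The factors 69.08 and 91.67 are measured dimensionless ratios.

1.345 × 10⁴ m

95.456 × 69.08 = 6594.10048 → 6594 m (4 s.f., last digit at the 10^0 place).
74.8 × 91.67 = 6856.916 → 6.86 × 10³ m (3 s.f., last digit at the 10^1 place).
Sum: 13451.01648 m; keep the coarser place, 10^1.
Result: 1.345 × 10⁴ m.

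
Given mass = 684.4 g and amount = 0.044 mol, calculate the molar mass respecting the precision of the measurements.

1.6 × 10⁴ g/mol

molar mass = 684.4 g ÷ 0.044 mol = 15554.5454545… g/mol.
684.4 has 4 significant figures; 0.044 has 2.
Division/multiplication keeps the fewest: 2 significant figures.
Rounded: 1.6 × 10⁴ g/mol.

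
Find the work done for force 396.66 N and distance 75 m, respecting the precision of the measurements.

work done = 396.66 N × 75 m = 29749.5 J.
396.66 has 5 significant figures; 75 has 2.
Division/multiplication keeps the fewest: 2 significant figures.
Rounded: 3.0 × 10^4 J.

3.0 × 10^4 J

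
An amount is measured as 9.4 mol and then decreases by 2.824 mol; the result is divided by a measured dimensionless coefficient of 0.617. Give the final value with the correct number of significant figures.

11 mol

9.4 mol − 2.824 mol = 6.576 mol; the difference is limited to 1 decimal place (2 s.f.).
Carrying full precision, 6.576 ÷ 0.617 = 10.6580226904… mol; 0.617 has 3 s.f., so the result keeps min(2, 3) = 2 s.f.
Rounded to 2 significant figures: 11 mol.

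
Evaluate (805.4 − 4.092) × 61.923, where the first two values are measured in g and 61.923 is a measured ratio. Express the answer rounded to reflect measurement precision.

805.4 g − 4.092 g = 801.308 g; the difference is limited to 1 decimal place (4 s.f.).
Carrying full precision, 801.308 × 61.923 = 49619.395284 g; 61.923 has 5 s.f., so the result keeps min(4, 5) = 4 s.f.
Rounded to 4 significant figures: 4.962 × 10^4 g.

4.962 × 10^4 g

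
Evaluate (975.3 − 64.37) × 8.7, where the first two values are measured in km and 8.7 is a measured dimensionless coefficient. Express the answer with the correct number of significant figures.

7.9 × 10³ km

975.3 km − 64.37 km = 910.93 km; the difference is limited to 1 decimal place (4 s.f.).
Carrying full precision, 910.93 × 8.7 = 7925.091 km; 8.7 has 2 s.f., so the result keeps min(4, 2) = 2 s.f.
Rounded to 2 significant figures: 7.9 × 10³ km.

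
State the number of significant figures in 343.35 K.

5

343.35: every digit is nonzero and significant.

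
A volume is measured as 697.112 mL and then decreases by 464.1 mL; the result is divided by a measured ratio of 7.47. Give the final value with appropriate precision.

697.112 mL − 464.1 mL = 233.012 mL; the difference is limited to 1 decimal place (4 s.f.).
Carrying full precision, 233.012 ÷ 7.47 = 31.193038822… mL; 7.47 has 3 s.f., so the result keeps min(4, 3) = 3 s.f.
Rounded to 3 significant figures: 31.2 mL.

31.2 mL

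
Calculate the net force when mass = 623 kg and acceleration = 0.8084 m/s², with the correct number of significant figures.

net force = 623 kg × 0.8084 m/s² = 503.6332 N.
623 has 3 significant figures; 0.8084 has 4.
Division/multiplication keeps the fewest: 3 significant figures.
Rounded: 504 N.

504 N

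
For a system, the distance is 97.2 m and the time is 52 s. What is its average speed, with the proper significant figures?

average speed = 97.2 m ÷ 52 s = 1.86923076923… m/s.
97.2 has 3 significant figures; 52 has 2.
Division/multiplication keeps the fewest: 2 significant figures.
Rounded: 1.9 m/s.

1.9 m/s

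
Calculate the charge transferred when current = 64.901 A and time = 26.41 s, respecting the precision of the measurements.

charge transferred = 64.901 A × 26.41 s = 1714.03541 C.
64.901 has 5 significant figures; 26.41 has 4.
Division/multiplication keeps the fewest: 4 significant figures.
Rounded: 1714 C.

1714 C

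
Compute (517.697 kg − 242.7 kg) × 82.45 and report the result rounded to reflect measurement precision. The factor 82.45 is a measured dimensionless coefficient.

2.267 × 10⁴ kg

517.697 kg − 242.7 kg = 274.997 kg; the difference is limited to 1 decimal place (4 s.f.).
Carrying full precision, 274.997 × 82.45 = 22673.50265 kg; 82.45 has 4 s.f., so the result keeps min(4, 4) = 4 s.f.
Rounded to 4 significant figures: 2.267 × 10⁴ kg.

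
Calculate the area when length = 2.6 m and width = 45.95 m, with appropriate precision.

1.2 × 10² m²

area = 2.6 m × 45.95 m = 119.47 m².
2.6 has 2 significant figures; 45.95 has 4.
Division/multiplication keeps the fewest: 2 significant figures.
Rounded: 1.2 × 10² m².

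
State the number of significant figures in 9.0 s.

2

9.0: trailing zeros after a decimal point are significant.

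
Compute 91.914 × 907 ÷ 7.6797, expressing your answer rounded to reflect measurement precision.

1.09 × 10⁴

91.914 × 907 ÷ 7.6797 = 10855.3716942…
Multiplication/division keeps the fewest significant figures: 91.914 → 5 s.f., 907 → 3 s.f., 7.6797 → 5 s.f.; limit is 3.
Rounded to 3 significant figures: 1.09 × 10⁴.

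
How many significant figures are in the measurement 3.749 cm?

4

3.749: every digit is nonzero and significant.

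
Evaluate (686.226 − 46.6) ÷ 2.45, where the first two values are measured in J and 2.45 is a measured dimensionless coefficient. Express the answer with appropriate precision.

686.226 J − 46.6 J = 639.626 J; the difference is limited to 1 decimal place (4 s.f.).
Carrying full precision, 639.626 ÷ 2.45 = 261.071836735… J; 2.45 has 3 s.f., so the result keeps min(4, 3) = 3 s.f.
Rounded to 3 significant figures: 261 J.

261 J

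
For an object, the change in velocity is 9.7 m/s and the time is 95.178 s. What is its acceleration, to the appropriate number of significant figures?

acceleration = 9.7 m/s ÷ 95.178 s = 0.101914307928… m/s².
9.7 has 2 significant figures; 95.178 has 5.
Division/multiplication keeps the fewest: 2 significant figures.
Rounded: 0.10 m/s².

0.10 m/s²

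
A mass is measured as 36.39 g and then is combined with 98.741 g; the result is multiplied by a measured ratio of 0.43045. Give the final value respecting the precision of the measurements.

36.39 g + 98.741 g = 135.131 g; the sum is limited to 2 decimal places (5 s.f.).
Carrying full precision, 135.131 × 0.43045 = 58.16713895 g; 0.43045 has 5 s.f., so the result keeps min(5, 5) = 5 s.f.
Rounded to 5 significant figures: 58.167 g.

58.167 g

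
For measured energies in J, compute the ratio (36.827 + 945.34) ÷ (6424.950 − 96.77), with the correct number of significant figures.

0.15521

36.827 + 945.34 = 982.167, limited to 2 d.p. → 5 s.f.; 6424.950 − 96.77 = 6328.180, limited to 2 d.p. → 6 s.f.
Carrying full precision, 982.167 ÷ 6328.180 = 0.155205288092…; keep min(5, 6) = 5 s.f.
Rounded to 5 significant figures: 0.15521.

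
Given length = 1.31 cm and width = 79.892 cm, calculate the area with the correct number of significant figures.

105 cm²

area = 1.31 cm × 79.892 cm = 104.65852 cm².
1.31 has 3 significant figures; 79.892 has 5.
Division/multiplication keeps the fewest: 3 significant figures.
Rounded: 105 cm².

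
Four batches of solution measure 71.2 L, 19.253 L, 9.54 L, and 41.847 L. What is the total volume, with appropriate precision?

141.8 L

71.2 L + 19.253 L + 9.54 L + 41.847 L = 141.840 L.
Addition/subtraction keeps the fewest decimal places: 71.2 → 1 decimal place, 19.253 → 3 decimal places, 9.54 → 2 decimal places, 41.847 → 3 decimal places; limit is 1.
Rounded to 1 decimal place: 141.8 L.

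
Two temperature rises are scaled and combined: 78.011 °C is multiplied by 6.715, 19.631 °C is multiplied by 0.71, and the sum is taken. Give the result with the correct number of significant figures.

78.011 × 6.715 = 523.843865 → 523.8 °C (4 s.f., last digit at the 10^-1 place).
19.631 × 0.71 = 13.93801 → 14 °C (2 s.f., last digit at the 10^0 place).
Sum: 537.781875 °C; keep the coarser place, 10^0.
Result: 538 °C.

538 °C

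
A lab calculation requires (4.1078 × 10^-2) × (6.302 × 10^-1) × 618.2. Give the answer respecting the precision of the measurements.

(4.1078 × 10^-2) × (6.302 × 10^-1) × 618.2 = 16.0035632319…
Multiplication/division keeps the fewest significant figures: 4.1078 × 10^-2 → 5 s.f., 6.302 × 10^-1 → 4 s.f., 618.2 → 4 s.f.; limit is 4.
Rounded to 4 significant figures: 16.00.

16.00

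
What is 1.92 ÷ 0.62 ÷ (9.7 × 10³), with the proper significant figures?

3.2 × 10⁻⁴

1.92 ÷ 0.62 ÷ (9.7 × 10³) = 0.0003192550715…
Multiplication/division keeps the fewest significant figures: 1.92 → 3 s.f., 0.62 → 2 s.f., 9.7 × 10³ → 2 s.f.; limit is 2.
Rounded to 2 significant figures: 3.2 × 10⁻⁴.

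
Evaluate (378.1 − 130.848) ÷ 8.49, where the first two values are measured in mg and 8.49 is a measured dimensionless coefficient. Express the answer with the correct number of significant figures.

378.1 mg − 130.848 mg = 247.252 mg; the difference is limited to 1 decimal place (4 s.f.).
Carrying full precision, 247.252 ÷ 8.49 = 29.1227326266… mg; 8.49 has 3 s.f., so the result keeps min(4, 3) = 3 s.f.
Rounded to 3 significant figures: 29.1 mg.

29.1 mg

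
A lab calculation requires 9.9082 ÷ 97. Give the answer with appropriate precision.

9.9082 ÷ 97 = 0.102146391753…
Multiplication/division keeps the fewest significant figures: 9.9082 → 5 s.f., 97 → 2 s.f.; limit is 2.
Rounded to 2 significant figures: 0.10.

0.10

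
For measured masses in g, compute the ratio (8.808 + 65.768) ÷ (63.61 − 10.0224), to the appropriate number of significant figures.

1.392

8.808 + 65.768 = 74.576, limited to 3 d.p. → 5 s.f.; 63.61 − 10.0224 = 53.5876, limited to 2 d.p. → 4 s.f.
Carrying full precision, 74.576 ÷ 53.5876 = 1.39166523599…; keep min(5, 4) = 4 s.f.
Rounded to 4 significant figures: 1.392.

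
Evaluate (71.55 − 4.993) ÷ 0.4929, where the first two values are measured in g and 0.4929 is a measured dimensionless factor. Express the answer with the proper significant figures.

135.0 g

71.55 g − 4.993 g = 66.557 g; the difference is limited to 2 decimal places (4 s.f.).
Carrying full precision, 66.557 ÷ 0.4929 = 135.031446541… g; 0.4929 has 4 s.f., so the result keeps min(4, 4) = 4 s.f.
Rounded to 4 significant figures: 135.0 g.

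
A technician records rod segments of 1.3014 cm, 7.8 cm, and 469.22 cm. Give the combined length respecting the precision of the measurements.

478.3 cm

1.3014 cm + 7.8 cm + 469.22 cm = 478.3214 cm.
Addition/subtraction keeps the fewest decimal places: 1.3014 → 4 decimal places, 7.8 → 1 decimal place, 469.22 → 2 decimal places; limit is 1.
Rounded to 1 decimal place: 478.3 cm.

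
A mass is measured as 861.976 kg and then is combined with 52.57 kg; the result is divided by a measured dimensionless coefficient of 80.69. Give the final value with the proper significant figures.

11.33 kg

861.976 kg + 52.57 kg = 914.546 kg; the sum is limited to 2 decimal places (5 s.f.).
Carrying full precision, 914.546 ÷ 80.69 = 11.3340686578… kg; 80.69 has 4 s.f., so the result keeps min(5, 4) = 4 s.f.
Rounded to 4 significant figures: 11.33 kg.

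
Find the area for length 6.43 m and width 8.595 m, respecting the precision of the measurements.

area = 6.43 m × 8.595 m = 55.26585 m².
6.43 has 3 significant figures; 8.595 has 4.
Division/multiplication keeps the fewest: 3 significant figures.
Rounded: 55.3 m².

55.3 m²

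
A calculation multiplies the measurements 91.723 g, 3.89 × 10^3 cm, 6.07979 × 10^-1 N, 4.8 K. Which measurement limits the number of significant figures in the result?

4.8 K

91.723 g → 5 s.f.; 3.89 × 10^3 cm → 3 s.f.; 6.07979 × 10^-1 N → 6 s.f.; 4.8 K → 2 s.f.
The fewest is 2 significant figures, from 4.8 K.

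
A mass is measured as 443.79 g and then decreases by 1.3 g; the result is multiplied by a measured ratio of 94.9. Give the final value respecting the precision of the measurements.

4.20 × 10⁴ g

443.79 g − 1.3 g = 442.49 g; the difference is limited to 1 decimal place (4 s.f.).
Carrying full precision, 442.49 × 94.9 = 41992.301 g; 94.9 has 3 s.f., so the result keeps min(4, 3) = 3 s.f.
Rounded to 3 significant figures: 4.20 × 10⁴ g.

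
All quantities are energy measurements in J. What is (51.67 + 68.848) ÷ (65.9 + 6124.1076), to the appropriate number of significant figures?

0.019470

51.67 + 68.848 = 120.518, limited to 2 d.p. → 5 s.f.; 65.9 + 6124.1076 = 6190.0076, limited to 1 d.p. → 5 s.f.
Carrying full precision, 120.518 ÷ 6190.0076 = 0.0194697660791…; keep min(5, 5) = 5 s.f.
Rounded to 5 significant figures: 0.019470.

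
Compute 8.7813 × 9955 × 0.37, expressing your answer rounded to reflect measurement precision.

3.2 × 10⁴

8.7813 × 9955 × 0.37 = 32344.601355
Multiplication/division keeps the fewest significant figures: 8.7813 → 5 s.f., 9955 → 4 s.f., 0.37 → 2 s.f.; limit is 2.
Rounded to 2 significant figures: 3.2 × 10⁴.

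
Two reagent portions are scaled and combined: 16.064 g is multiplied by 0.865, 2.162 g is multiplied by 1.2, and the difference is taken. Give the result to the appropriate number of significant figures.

11.3 g

16.064 × 0.865 = 13.89536 → 13.9 g (3 s.f., last digit at the 10^-1 place).
2.162 × 1.2 = 2.5944 → 2.6 g (2 s.f., last digit at the 10^-1 place).
Difference: 11.30096 g; keep the coarser place, 10^-1.
Result: 11.3 g.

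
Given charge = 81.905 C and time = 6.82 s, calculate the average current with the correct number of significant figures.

12.0 A

average current = 81.905 C ÷ 6.82 s = 12.0095307918… A.
81.905 has 5 significant figures; 6.82 has 3.
Division/multiplication keeps the fewest: 3 significant figures.
Rounded: 12.0 A.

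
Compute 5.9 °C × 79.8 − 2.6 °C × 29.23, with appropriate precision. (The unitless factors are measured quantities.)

5.9 × 79.8 = 470.82 → 4.7 × 10² °C (2 s.f., last digit at the 10^1 place).
2.6 × 29.23 = 75.998 → 76 °C (2 s.f., last digit at the 10^0 place).
Difference: 394.822 °C; keep the coarser place, 10^1.
Result: 3.9 × 10² °C.

3.9 × 10² °C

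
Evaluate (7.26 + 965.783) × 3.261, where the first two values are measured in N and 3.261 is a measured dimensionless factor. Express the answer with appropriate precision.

7.26 N + 965.783 N = 973.043 N; the sum is limited to 2 decimal places (5 s.f.).
Carrying full precision, 973.043 × 3.261 = 3173.093223 N; 3.261 has 4 s.f., so the result keeps min(5, 4) = 4 s.f.
Rounded to 4 significant figures: 3173 N.

3173 N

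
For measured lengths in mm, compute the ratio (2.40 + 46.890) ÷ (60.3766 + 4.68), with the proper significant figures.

2.40 + 46.890 = 49.290, limited to 2 d.p. → 4 s.f.; 60.3766 + 4.68 = 65.0566, limited to 2 d.p. → 4 s.f.
Carrying full precision, 49.290 ÷ 65.0566 = 0.75764795578…; keep min(4, 4) = 4 s.f.
Rounded to 4 significant figures: 0.7576.

0.7576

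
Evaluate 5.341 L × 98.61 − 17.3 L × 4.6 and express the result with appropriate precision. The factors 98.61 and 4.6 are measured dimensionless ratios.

5.341 × 98.61 = 526.67601 → 5.267 × 10^2 L (4 s.f., last digit at the 10^-1 place).
17.3 × 4.6 = 79.58 → 80. L (2 s.f., last digit at the 10^0 place).
Difference: 447.09601 L; keep the coarser place, 10^0.
Result: 447 L.

447 L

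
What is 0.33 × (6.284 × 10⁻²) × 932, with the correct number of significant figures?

19

0.33 × (6.284 × 10⁻²) × 932 = 19.3270704
Multiplication/division keeps the fewest significant figures: 0.33 → 2 s.f., 6.284 × 10⁻² → 4 s.f., 932 → 3 s.f.; limit is 2.
Rounded to 2 significant figures: 19.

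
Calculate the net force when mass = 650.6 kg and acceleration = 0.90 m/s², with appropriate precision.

5.9 × 10^2 N

net force = 650.6 kg × 0.90 m/s² = 585.54 N.
650.6 has 4 significant figures; 0.90 has 2.
Division/multiplication keeps the fewest: 2 significant figures.
Rounded: 5.9 × 10^2 N.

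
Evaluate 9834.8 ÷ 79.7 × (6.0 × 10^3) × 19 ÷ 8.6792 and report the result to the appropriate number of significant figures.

1.6 × 10^6

9834.8 ÷ 79.7 × (6.0 × 10^3) × 19 ÷ 8.6792 = 1620810.96582…
Multiplication/division keeps the fewest significant figures: 9834.8 → 5 s.f., 79.7 → 3 s.f., 6.0 × 10^3 → 2 s.f., 19 → 2 s.f., 8.6792 → 5 s.f.; limit is 2.
Rounded to 2 significant figures: 1.6 × 10^6.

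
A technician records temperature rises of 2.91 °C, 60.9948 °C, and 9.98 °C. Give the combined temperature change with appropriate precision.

2.91 °C + 60.9948 °C + 9.98 °C = 73.8848 °C.
Addition/subtraction keeps the fewest decimal places: 2.91 → 2 decimal places, 60.9948 → 4 decimal places, 9.98 → 2 decimal places; limit is 2.
Rounded to 2 decimal places: 73.88 °C.

73.88 °C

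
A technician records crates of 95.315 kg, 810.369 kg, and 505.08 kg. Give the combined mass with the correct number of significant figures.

1410.76 kg

95.315 kg + 810.369 kg + 505.08 kg = 1410.764 kg.
Addition/subtraction keeps the fewest decimal places: 95.315 → 3 decimal places, 810.369 → 3 decimal places, 505.08 → 2 decimal places; limit is 2.
Rounded to 2 decimal places: 1410.76 kg.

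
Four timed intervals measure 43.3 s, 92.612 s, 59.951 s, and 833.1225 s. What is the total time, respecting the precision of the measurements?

1029.0 s

43.3 s + 92.612 s + 59.951 s + 833.1225 s = 1028.9855 s.
Addition/subtraction keeps the fewest decimal places: 43.3 → 1 decimal place, 92.612 → 3 decimal places, 59.951 → 3 decimal places, 833.1225 → 4 decimal places; limit is 1.
Rounded to 1 decimal place: 1029.0 s.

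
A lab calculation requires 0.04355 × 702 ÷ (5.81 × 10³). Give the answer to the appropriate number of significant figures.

0.04355 × 702 ÷ (5.81 × 10³) = 0.00526197934596…
Multiplication/division keeps the fewest significant figures: 0.04355 → 4 s.f., 702 → 3 s.f., 5.81 × 10³ → 3 s.f.; limit is 3.
Rounded to 3 significant figures: 0.00526.

0.00526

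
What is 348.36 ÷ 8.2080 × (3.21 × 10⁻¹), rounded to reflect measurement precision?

348.36 ÷ 8.2080 × (3.21 × 10⁻¹) = 13.6237280702…
Multiplication/division keeps the fewest significant figures: 348.36 → 5 s.f., 8.2080 → 5 s.f., 3.21 × 10⁻¹ → 3 s.f.; limit is 3.
Rounded to 3 significant figures: 13.6.

13.6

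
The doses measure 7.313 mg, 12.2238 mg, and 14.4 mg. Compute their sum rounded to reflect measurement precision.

33.9 mg

7.313 mg + 12.2238 mg + 14.4 mg = 33.9368 mg.
Addition/subtraction keeps the fewest decimal places: 7.313 → 3 decimal places, 12.2238 → 4 decimal places, 14.4 → 1 decimal place; limit is 1.
Rounded to 1 decimal place: 33.9 mg.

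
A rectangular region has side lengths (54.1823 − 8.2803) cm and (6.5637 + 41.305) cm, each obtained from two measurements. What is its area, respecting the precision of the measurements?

54.1823 − 8.2803 = 45.9020, limited to 4 d.p. → 6 s.f.; 6.5637 + 41.305 = 47.8687, limited to 3 d.p. → 5 s.f.
Carrying full precision, 45.9020 × 47.8687 = 2197.2690674; keep min(6, 5) = 5 s.f.
Rounded to 5 significant figures: 2197.3 cm².

2197.3 cm²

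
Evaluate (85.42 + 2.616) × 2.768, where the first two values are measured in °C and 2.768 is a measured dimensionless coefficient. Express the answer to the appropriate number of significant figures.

243.7 °C

85.42 °C + 2.616 °C = 88.036 °C; the sum is limited to 2 decimal places (4 s.f.).
Carrying full precision, 88.036 × 2.768 = 243.683648 °C; 2.768 has 4 s.f., so the result keeps min(4, 4) = 4 s.f.
Rounded to 4 significant figures: 243.7 °C.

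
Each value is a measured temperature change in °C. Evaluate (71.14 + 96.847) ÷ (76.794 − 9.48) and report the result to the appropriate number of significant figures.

2.496

71.14 + 96.847 = 167.987, limited to 2 d.p. → 5 s.f.; 76.794 − 9.48 = 67.314, limited to 2 d.p. → 4 s.f.
Carrying full precision, 167.987 ÷ 67.314 = 2.4955729863…; keep min(5, 4) = 4 s.f.
Rounded to 4 significant figures: 2.496.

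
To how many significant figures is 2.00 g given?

3

2.00: trailing zeros after a decimal point are significant.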